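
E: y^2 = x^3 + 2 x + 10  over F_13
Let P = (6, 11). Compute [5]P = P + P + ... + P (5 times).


k = 5 = 101_2 (binary, LSB first: 101)
Double-and-add from P = (6, 11):
  bit 0 = 1: acc = O + (6, 11) = (6, 11)
  bit 1 = 0: acc unchanged = (6, 11)
  bit 2 = 1: acc = (6, 11) + (4, 2) = (7, 4)

5P = (7, 4)


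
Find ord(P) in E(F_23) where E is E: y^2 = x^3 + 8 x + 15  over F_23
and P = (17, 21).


Compute successive multiples of P until we hit O:
  1P = (17, 21)
  2P = (2, 4)
  3P = (6, 16)
  4P = (8, 4)
  5P = (1, 22)
  6P = (13, 19)
  7P = (22, 11)
  8P = (11, 13)
  ... (continuing to 18P)
  18P = O

ord(P) = 18


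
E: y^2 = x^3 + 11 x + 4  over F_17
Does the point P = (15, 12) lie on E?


Check whether y^2 = x^3 + 11 x + 4 (mod 17) for (x, y) = (15, 12).
LHS: y^2 = 12^2 mod 17 = 8
RHS: x^3 + 11 x + 4 = 15^3 + 11*15 + 4 mod 17 = 8
LHS = RHS

Yes, on the curve


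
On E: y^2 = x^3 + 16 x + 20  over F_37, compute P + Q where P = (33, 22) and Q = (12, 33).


P != Q, so use the chord formula.
s = (y2 - y1) / (x2 - x1) = (11) / (16) mod 37 = 3
x3 = s^2 - x1 - x2 mod 37 = 3^2 - 33 - 12 = 1
y3 = s (x1 - x3) - y1 mod 37 = 3 * (33 - 1) - 22 = 0

P + Q = (1, 0)


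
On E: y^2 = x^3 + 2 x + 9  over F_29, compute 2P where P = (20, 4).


Doubling: s = (3 x1^2 + a) / (2 y1)
s = (3*20^2 + 2) / (2*4) mod 29 = 27
x3 = s^2 - 2 x1 mod 29 = 27^2 - 2*20 = 22
y3 = s (x1 - x3) - y1 mod 29 = 27 * (20 - 22) - 4 = 0

2P = (22, 0)


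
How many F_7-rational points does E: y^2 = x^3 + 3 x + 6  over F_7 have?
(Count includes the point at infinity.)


For each x in F_7, count y with y^2 = x^3 + 3 x + 6 mod 7:
  x = 3: RHS = 0, y in [0]  -> 1 point(s)
  x = 6: RHS = 2, y in [3, 4]  -> 2 point(s)
Affine points: 3. Add the point at infinity: total = 4.

#E(F_7) = 4


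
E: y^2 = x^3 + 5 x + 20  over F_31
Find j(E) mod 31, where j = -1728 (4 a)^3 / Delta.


Delta = -16(4 a^3 + 27 b^2) mod 31 = 23
-1728 * (4 a)^3 = -1728 * (4*5)^3 mod 31 = 16
j = 16 * 23^(-1) mod 31 = 29

j = 29 (mod 31)


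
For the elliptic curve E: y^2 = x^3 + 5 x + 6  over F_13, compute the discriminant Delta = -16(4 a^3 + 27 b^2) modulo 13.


4 a^3 + 27 b^2 = 4*5^3 + 27*6^2 = 500 + 972 = 1472
Delta = -16 * (1472) = -23552
Delta mod 13 = 4

Delta = 4 (mod 13)


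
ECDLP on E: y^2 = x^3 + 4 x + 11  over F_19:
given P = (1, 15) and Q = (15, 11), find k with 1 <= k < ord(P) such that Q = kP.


Enumerate multiples of P until we hit Q = (15, 11):
  1P = (1, 15)
  2P = (5, 17)
  3P = (18, 5)
  4P = (6, 17)
  5P = (0, 12)
  6P = (8, 2)
  7P = (15, 11)
Match found at i = 7.

k = 7


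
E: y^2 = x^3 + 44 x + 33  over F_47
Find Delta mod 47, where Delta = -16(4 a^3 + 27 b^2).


4 a^3 + 27 b^2 = 4*44^3 + 27*33^2 = 340736 + 29403 = 370139
Delta = -16 * (370139) = -5922224
Delta mod 47 = 11

Delta = 11 (mod 47)


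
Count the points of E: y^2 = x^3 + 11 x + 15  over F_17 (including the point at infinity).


For each x in F_17, count y with y^2 = x^3 + 11 x + 15 mod 17:
  x = 0: RHS = 15, y in [7, 10]  -> 2 point(s)
  x = 4: RHS = 4, y in [2, 15]  -> 2 point(s)
  x = 5: RHS = 8, y in [5, 12]  -> 2 point(s)
  x = 6: RHS = 8, y in [5, 12]  -> 2 point(s)
  x = 13: RHS = 9, y in [3, 14]  -> 2 point(s)
  x = 15: RHS = 2, y in [6, 11]  -> 2 point(s)
Affine points: 12. Add the point at infinity: total = 13.

#E(F_17) = 13


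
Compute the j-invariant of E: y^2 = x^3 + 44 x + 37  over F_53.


Delta = -16(4 a^3 + 27 b^2) mod 53 = 35
-1728 * (4 a)^3 = -1728 * (4*44)^3 mod 53 = 35
j = 35 * 35^(-1) mod 53 = 1

j = 1 (mod 53)


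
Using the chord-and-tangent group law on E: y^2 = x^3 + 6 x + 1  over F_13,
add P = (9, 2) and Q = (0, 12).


P != Q, so use the chord formula.
s = (y2 - y1) / (x2 - x1) = (10) / (4) mod 13 = 9
x3 = s^2 - x1 - x2 mod 13 = 9^2 - 9 - 0 = 7
y3 = s (x1 - x3) - y1 mod 13 = 9 * (9 - 7) - 2 = 3

P + Q = (7, 3)


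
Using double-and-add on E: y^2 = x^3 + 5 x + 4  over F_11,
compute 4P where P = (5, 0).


k = 4 = 100_2 (binary, LSB first: 001)
Double-and-add from P = (5, 0):
  bit 0 = 0: acc unchanged = O
  bit 1 = 0: acc unchanged = O
  bit 2 = 1: acc = O + O = O

4P = O


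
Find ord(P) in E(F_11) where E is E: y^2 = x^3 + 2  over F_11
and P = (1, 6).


Compute successive multiples of P until we hit O:
  1P = (1, 6)
  2P = (7, 9)
  3P = (6, 8)
  4P = (9, 4)
  5P = (10, 10)
  6P = (4, 0)
  7P = (10, 1)
  8P = (9, 7)
  ... (continuing to 12P)
  12P = O

ord(P) = 12


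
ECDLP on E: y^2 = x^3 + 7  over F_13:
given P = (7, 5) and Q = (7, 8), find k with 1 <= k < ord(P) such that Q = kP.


Enumerate multiples of P until we hit Q = (7, 8):
  1P = (7, 5)
  2P = (8, 5)
  3P = (11, 8)
  4P = (11, 5)
  5P = (8, 8)
  6P = (7, 8)
Match found at i = 6.

k = 6


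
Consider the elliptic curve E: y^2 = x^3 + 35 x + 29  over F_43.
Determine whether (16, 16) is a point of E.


Check whether y^2 = x^3 + 35 x + 29 (mod 43) for (x, y) = (16, 16).
LHS: y^2 = 16^2 mod 43 = 41
RHS: x^3 + 35 x + 29 = 16^3 + 35*16 + 29 mod 43 = 41
LHS = RHS

Yes, on the curve


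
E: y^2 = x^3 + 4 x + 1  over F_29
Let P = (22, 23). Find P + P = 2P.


Doubling: s = (3 x1^2 + a) / (2 y1)
s = (3*22^2 + 4) / (2*23) mod 29 = 14
x3 = s^2 - 2 x1 mod 29 = 14^2 - 2*22 = 7
y3 = s (x1 - x3) - y1 mod 29 = 14 * (22 - 7) - 23 = 13

2P = (7, 13)


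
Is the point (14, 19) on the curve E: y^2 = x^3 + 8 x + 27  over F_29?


Check whether y^2 = x^3 + 8 x + 27 (mod 29) for (x, y) = (14, 19).
LHS: y^2 = 19^2 mod 29 = 13
RHS: x^3 + 8 x + 27 = 14^3 + 8*14 + 27 mod 29 = 12
LHS != RHS

No, not on the curve


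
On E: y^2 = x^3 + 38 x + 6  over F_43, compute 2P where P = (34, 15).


Doubling: s = (3 x1^2 + a) / (2 y1)
s = (3*34^2 + 38) / (2*15) mod 43 = 28
x3 = s^2 - 2 x1 mod 43 = 28^2 - 2*34 = 28
y3 = s (x1 - x3) - y1 mod 43 = 28 * (34 - 28) - 15 = 24

2P = (28, 24)


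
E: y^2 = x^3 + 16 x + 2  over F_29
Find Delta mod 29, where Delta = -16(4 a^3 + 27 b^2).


4 a^3 + 27 b^2 = 4*16^3 + 27*2^2 = 16384 + 108 = 16492
Delta = -16 * (16492) = -263872
Delta mod 29 = 28

Delta = 28 (mod 29)


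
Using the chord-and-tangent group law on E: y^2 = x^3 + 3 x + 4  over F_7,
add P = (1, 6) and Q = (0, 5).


P != Q, so use the chord formula.
s = (y2 - y1) / (x2 - x1) = (6) / (6) mod 7 = 1
x3 = s^2 - x1 - x2 mod 7 = 1^2 - 1 - 0 = 0
y3 = s (x1 - x3) - y1 mod 7 = 1 * (1 - 0) - 6 = 2

P + Q = (0, 2)


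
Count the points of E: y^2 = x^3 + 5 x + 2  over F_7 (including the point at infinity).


For each x in F_7, count y with y^2 = x^3 + 5 x + 2 mod 7:
  x = 0: RHS = 2, y in [3, 4]  -> 2 point(s)
  x = 1: RHS = 1, y in [1, 6]  -> 2 point(s)
  x = 3: RHS = 2, y in [3, 4]  -> 2 point(s)
  x = 4: RHS = 2, y in [3, 4]  -> 2 point(s)
Affine points: 8. Add the point at infinity: total = 9.

#E(F_7) = 9


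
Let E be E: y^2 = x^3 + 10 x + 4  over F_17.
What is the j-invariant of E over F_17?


Delta = -16(4 a^3 + 27 b^2) mod 17 = 12
-1728 * (4 a)^3 = -1728 * (4*10)^3 mod 17 = 4
j = 4 * 12^(-1) mod 17 = 6

j = 6 (mod 17)


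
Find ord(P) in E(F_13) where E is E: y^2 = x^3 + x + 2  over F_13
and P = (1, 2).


Compute successive multiples of P until we hit O:
  1P = (1, 2)
  2P = (12, 0)
  3P = (1, 11)
  4P = O

ord(P) = 4


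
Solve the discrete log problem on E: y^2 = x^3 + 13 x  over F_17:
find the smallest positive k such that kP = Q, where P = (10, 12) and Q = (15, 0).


Enumerate multiples of P until we hit Q = (15, 0):
  1P = (10, 12)
  2P = (15, 0)
Match found at i = 2.

k = 2


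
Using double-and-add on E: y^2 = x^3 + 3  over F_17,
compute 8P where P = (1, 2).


k = 8 = 1000_2 (binary, LSB first: 0001)
Double-and-add from P = (1, 2):
  bit 0 = 0: acc unchanged = O
  bit 1 = 0: acc unchanged = O
  bit 2 = 0: acc unchanged = O
  bit 3 = 1: acc = O + (1, 15) = (1, 15)

8P = (1, 15)


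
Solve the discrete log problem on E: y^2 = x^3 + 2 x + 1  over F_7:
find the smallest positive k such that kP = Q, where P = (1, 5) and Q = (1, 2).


Enumerate multiples of P until we hit Q = (1, 2):
  1P = (1, 5)
  2P = (0, 6)
  3P = (0, 1)
  4P = (1, 2)
Match found at i = 4.

k = 4


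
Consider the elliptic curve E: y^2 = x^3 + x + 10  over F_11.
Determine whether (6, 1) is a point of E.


Check whether y^2 = x^3 + 1 x + 10 (mod 11) for (x, y) = (6, 1).
LHS: y^2 = 1^2 mod 11 = 1
RHS: x^3 + 1 x + 10 = 6^3 + 1*6 + 10 mod 11 = 1
LHS = RHS

Yes, on the curve


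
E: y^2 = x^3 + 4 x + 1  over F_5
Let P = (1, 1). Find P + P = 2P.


Doubling: s = (3 x1^2 + a) / (2 y1)
s = (3*1^2 + 4) / (2*1) mod 5 = 1
x3 = s^2 - 2 x1 mod 5 = 1^2 - 2*1 = 4
y3 = s (x1 - x3) - y1 mod 5 = 1 * (1 - 4) - 1 = 1

2P = (4, 1)


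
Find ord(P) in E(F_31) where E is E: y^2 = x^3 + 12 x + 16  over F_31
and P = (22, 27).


Compute successive multiples of P until we hit O:
  1P = (22, 27)
  2P = (27, 20)
  3P = (10, 12)
  4P = (18, 9)
  5P = (19, 2)
  6P = (25, 10)
  7P = (23, 20)
  8P = (4, 2)
  ... (continuing to 35P)
  35P = O

ord(P) = 35


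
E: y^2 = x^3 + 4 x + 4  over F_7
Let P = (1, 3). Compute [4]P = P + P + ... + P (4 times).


k = 4 = 100_2 (binary, LSB first: 001)
Double-and-add from P = (1, 3):
  bit 0 = 0: acc unchanged = O
  bit 1 = 0: acc unchanged = O
  bit 2 = 1: acc = O + (1, 4) = (1, 4)

4P = (1, 4)


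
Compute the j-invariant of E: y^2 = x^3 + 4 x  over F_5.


Delta = -16(4 a^3 + 27 b^2) mod 5 = 4
-1728 * (4 a)^3 = -1728 * (4*4)^3 mod 5 = 2
j = 2 * 4^(-1) mod 5 = 3

j = 3 (mod 5)


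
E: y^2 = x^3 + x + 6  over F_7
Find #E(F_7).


For each x in F_7, count y with y^2 = x^3 + 1 x + 6 mod 7:
  x = 1: RHS = 1, y in [1, 6]  -> 2 point(s)
  x = 2: RHS = 2, y in [3, 4]  -> 2 point(s)
  x = 3: RHS = 1, y in [1, 6]  -> 2 point(s)
  x = 4: RHS = 4, y in [2, 5]  -> 2 point(s)
  x = 6: RHS = 4, y in [2, 5]  -> 2 point(s)
Affine points: 10. Add the point at infinity: total = 11.

#E(F_7) = 11


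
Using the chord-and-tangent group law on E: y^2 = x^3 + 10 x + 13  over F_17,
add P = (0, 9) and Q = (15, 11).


P != Q, so use the chord formula.
s = (y2 - y1) / (x2 - x1) = (2) / (15) mod 17 = 16
x3 = s^2 - x1 - x2 mod 17 = 16^2 - 0 - 15 = 3
y3 = s (x1 - x3) - y1 mod 17 = 16 * (0 - 3) - 9 = 11

P + Q = (3, 11)


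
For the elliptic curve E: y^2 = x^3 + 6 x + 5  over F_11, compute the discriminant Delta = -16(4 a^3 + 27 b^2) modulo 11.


4 a^3 + 27 b^2 = 4*6^3 + 27*5^2 = 864 + 675 = 1539
Delta = -16 * (1539) = -24624
Delta mod 11 = 5

Delta = 5 (mod 11)


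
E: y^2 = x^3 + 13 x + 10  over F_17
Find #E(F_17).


For each x in F_17, count y with y^2 = x^3 + 13 x + 10 mod 17:
  x = 3: RHS = 8, y in [5, 12]  -> 2 point(s)
  x = 5: RHS = 13, y in [8, 9]  -> 2 point(s)
  x = 6: RHS = 15, y in [7, 10]  -> 2 point(s)
  x = 7: RHS = 2, y in [6, 11]  -> 2 point(s)
  x = 10: RHS = 1, y in [1, 16]  -> 2 point(s)
  x = 13: RHS = 13, y in [8, 9]  -> 2 point(s)
  x = 16: RHS = 13, y in [8, 9]  -> 2 point(s)
Affine points: 14. Add the point at infinity: total = 15.

#E(F_17) = 15


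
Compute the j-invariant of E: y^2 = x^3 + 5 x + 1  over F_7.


Delta = -16(4 a^3 + 27 b^2) mod 7 = 3
-1728 * (4 a)^3 = -1728 * (4*5)^3 mod 7 = 6
j = 6 * 3^(-1) mod 7 = 2

j = 2 (mod 7)


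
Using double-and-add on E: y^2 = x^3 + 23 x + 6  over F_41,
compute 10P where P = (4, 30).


k = 10 = 1010_2 (binary, LSB first: 0101)
Double-and-add from P = (4, 30):
  bit 0 = 0: acc unchanged = O
  bit 1 = 1: acc = O + (23, 22) = (23, 22)
  bit 2 = 0: acc unchanged = (23, 22)
  bit 3 = 1: acc = (23, 22) + (7, 31) = (15, 35)

10P = (15, 35)


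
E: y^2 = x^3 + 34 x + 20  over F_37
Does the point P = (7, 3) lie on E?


Check whether y^2 = x^3 + 34 x + 20 (mod 37) for (x, y) = (7, 3).
LHS: y^2 = 3^2 mod 37 = 9
RHS: x^3 + 34 x + 20 = 7^3 + 34*7 + 20 mod 37 = 9
LHS = RHS

Yes, on the curve


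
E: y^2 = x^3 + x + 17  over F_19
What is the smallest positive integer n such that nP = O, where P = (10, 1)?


Compute successive multiples of P until we hit O:
  1P = (10, 1)
  2P = (6, 12)
  3P = (7, 5)
  4P = (8, 9)
  5P = (17, 8)
  6P = (12, 16)
  7P = (1, 0)
  8P = (12, 3)
  ... (continuing to 14P)
  14P = O

ord(P) = 14


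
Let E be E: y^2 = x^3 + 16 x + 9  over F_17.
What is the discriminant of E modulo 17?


4 a^3 + 27 b^2 = 4*16^3 + 27*9^2 = 16384 + 2187 = 18571
Delta = -16 * (18571) = -297136
Delta mod 17 = 7

Delta = 7 (mod 17)


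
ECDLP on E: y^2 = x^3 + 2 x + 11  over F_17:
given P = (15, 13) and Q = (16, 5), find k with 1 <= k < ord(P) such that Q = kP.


Enumerate multiples of P until we hit Q = (16, 5):
  1P = (15, 13)
  2P = (6, 1)
  3P = (11, 15)
  4P = (4, 7)
  5P = (16, 5)
Match found at i = 5.

k = 5


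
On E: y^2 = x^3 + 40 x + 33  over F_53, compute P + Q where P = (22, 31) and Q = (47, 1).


P != Q, so use the chord formula.
s = (y2 - y1) / (x2 - x1) = (23) / (25) mod 53 = 20
x3 = s^2 - x1 - x2 mod 53 = 20^2 - 22 - 47 = 13
y3 = s (x1 - x3) - y1 mod 53 = 20 * (22 - 13) - 31 = 43

P + Q = (13, 43)


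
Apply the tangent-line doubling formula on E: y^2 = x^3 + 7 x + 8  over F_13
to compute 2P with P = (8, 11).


Doubling: s = (3 x1^2 + a) / (2 y1)
s = (3*8^2 + 7) / (2*11) mod 13 = 12
x3 = s^2 - 2 x1 mod 13 = 12^2 - 2*8 = 11
y3 = s (x1 - x3) - y1 mod 13 = 12 * (8 - 11) - 11 = 5

2P = (11, 5)


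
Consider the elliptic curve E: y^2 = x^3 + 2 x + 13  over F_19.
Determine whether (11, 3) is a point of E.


Check whether y^2 = x^3 + 2 x + 13 (mod 19) for (x, y) = (11, 3).
LHS: y^2 = 3^2 mod 19 = 9
RHS: x^3 + 2 x + 13 = 11^3 + 2*11 + 13 mod 19 = 17
LHS != RHS

No, not on the curve


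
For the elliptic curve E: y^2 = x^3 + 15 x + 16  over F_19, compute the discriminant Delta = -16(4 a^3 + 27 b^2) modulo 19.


4 a^3 + 27 b^2 = 4*15^3 + 27*16^2 = 13500 + 6912 = 20412
Delta = -16 * (20412) = -326592
Delta mod 19 = 18

Delta = 18 (mod 19)


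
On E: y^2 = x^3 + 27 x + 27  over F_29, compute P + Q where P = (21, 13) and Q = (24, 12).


P != Q, so use the chord formula.
s = (y2 - y1) / (x2 - x1) = (28) / (3) mod 29 = 19
x3 = s^2 - x1 - x2 mod 29 = 19^2 - 21 - 24 = 26
y3 = s (x1 - x3) - y1 mod 29 = 19 * (21 - 26) - 13 = 8

P + Q = (26, 8)


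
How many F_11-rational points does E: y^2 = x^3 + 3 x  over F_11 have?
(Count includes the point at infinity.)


For each x in F_11, count y with y^2 = x^3 + 3 x + 0 mod 11:
  x = 0: RHS = 0, y in [0]  -> 1 point(s)
  x = 1: RHS = 4, y in [2, 9]  -> 2 point(s)
  x = 2: RHS = 3, y in [5, 6]  -> 2 point(s)
  x = 3: RHS = 3, y in [5, 6]  -> 2 point(s)
  x = 6: RHS = 3, y in [5, 6]  -> 2 point(s)
  x = 7: RHS = 1, y in [1, 10]  -> 2 point(s)
Affine points: 11. Add the point at infinity: total = 12.

#E(F_11) = 12


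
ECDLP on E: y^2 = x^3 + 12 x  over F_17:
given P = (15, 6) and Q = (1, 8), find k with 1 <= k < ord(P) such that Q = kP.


Enumerate multiples of P until we hit Q = (1, 8):
  1P = (15, 6)
  2P = (8, 8)
  3P = (9, 2)
  4P = (1, 9)
  5P = (2, 7)
  6P = (16, 15)
  7P = (16, 2)
  8P = (2, 10)
  9P = (1, 8)
Match found at i = 9.

k = 9


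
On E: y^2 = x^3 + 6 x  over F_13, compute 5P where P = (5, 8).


k = 5 = 101_2 (binary, LSB first: 101)
Double-and-add from P = (5, 8):
  bit 0 = 1: acc = O + (5, 8) = (5, 8)
  bit 1 = 0: acc unchanged = (5, 8)
  bit 2 = 1: acc = (5, 8) + (9, 4) = (0, 0)

5P = (0, 0)


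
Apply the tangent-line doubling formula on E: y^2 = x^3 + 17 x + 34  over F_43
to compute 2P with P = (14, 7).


Doubling: s = (3 x1^2 + a) / (2 y1)
s = (3*14^2 + 17) / (2*7) mod 43 = 34
x3 = s^2 - 2 x1 mod 43 = 34^2 - 2*14 = 10
y3 = s (x1 - x3) - y1 mod 43 = 34 * (14 - 10) - 7 = 0

2P = (10, 0)


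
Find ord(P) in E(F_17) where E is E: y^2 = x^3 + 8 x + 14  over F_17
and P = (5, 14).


Compute successive multiples of P until we hit O:
  1P = (5, 14)
  2P = (9, 13)
  3P = (2, 15)
  4P = (12, 11)
  5P = (4, 5)
  6P = (4, 12)
  7P = (12, 6)
  8P = (2, 2)
  ... (continuing to 11P)
  11P = O

ord(P) = 11


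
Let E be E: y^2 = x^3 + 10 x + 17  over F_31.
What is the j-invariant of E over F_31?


Delta = -16(4 a^3 + 27 b^2) mod 31 = 4
-1728 * (4 a)^3 = -1728 * (4*10)^3 mod 31 = 4
j = 4 * 4^(-1) mod 31 = 1

j = 1 (mod 31)


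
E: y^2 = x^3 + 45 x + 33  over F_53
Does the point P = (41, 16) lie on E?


Check whether y^2 = x^3 + 45 x + 33 (mod 53) for (x, y) = (41, 16).
LHS: y^2 = 16^2 mod 53 = 44
RHS: x^3 + 45 x + 33 = 41^3 + 45*41 + 33 mod 53 = 44
LHS = RHS

Yes, on the curve


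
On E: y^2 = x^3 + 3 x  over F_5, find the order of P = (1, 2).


Compute successive multiples of P until we hit O:
  1P = (1, 2)
  2P = (4, 1)
  3P = (4, 4)
  4P = (1, 3)
  5P = O

ord(P) = 5


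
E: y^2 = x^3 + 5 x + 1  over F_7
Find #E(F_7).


For each x in F_7, count y with y^2 = x^3 + 5 x + 1 mod 7:
  x = 0: RHS = 1, y in [1, 6]  -> 2 point(s)
  x = 1: RHS = 0, y in [0]  -> 1 point(s)
  x = 3: RHS = 1, y in [1, 6]  -> 2 point(s)
  x = 4: RHS = 1, y in [1, 6]  -> 2 point(s)
  x = 5: RHS = 4, y in [2, 5]  -> 2 point(s)
  x = 6: RHS = 2, y in [3, 4]  -> 2 point(s)
Affine points: 11. Add the point at infinity: total = 12.

#E(F_7) = 12


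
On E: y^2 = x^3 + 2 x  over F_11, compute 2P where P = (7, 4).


Doubling: s = (3 x1^2 + a) / (2 y1)
s = (3*7^2 + 2) / (2*4) mod 11 = 9
x3 = s^2 - 2 x1 mod 11 = 9^2 - 2*7 = 1
y3 = s (x1 - x3) - y1 mod 11 = 9 * (7 - 1) - 4 = 6

2P = (1, 6)


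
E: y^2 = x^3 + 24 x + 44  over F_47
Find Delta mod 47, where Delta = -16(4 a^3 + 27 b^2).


4 a^3 + 27 b^2 = 4*24^3 + 27*44^2 = 55296 + 52272 = 107568
Delta = -16 * (107568) = -1721088
Delta mod 47 = 5

Delta = 5 (mod 47)


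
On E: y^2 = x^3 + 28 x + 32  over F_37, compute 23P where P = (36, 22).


k = 23 = 10111_2 (binary, LSB first: 11101)
Double-and-add from P = (36, 22):
  bit 0 = 1: acc = O + (36, 22) = (36, 22)
  bit 1 = 1: acc = (36, 22) + (5, 36) = (22, 23)
  bit 2 = 1: acc = (22, 23) + (6, 34) = (18, 2)
  bit 3 = 0: acc unchanged = (18, 2)
  bit 4 = 1: acc = (18, 2) + (15, 33) = (8, 18)

23P = (8, 18)


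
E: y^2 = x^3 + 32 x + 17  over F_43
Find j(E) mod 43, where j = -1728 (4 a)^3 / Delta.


Delta = -16(4 a^3 + 27 b^2) mod 43 = 25
-1728 * (4 a)^3 = -1728 * (4*32)^3 mod 43 = 8
j = 8 * 25^(-1) mod 43 = 33

j = 33 (mod 43)


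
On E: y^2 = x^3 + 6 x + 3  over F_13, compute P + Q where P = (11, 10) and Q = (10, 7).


P != Q, so use the chord formula.
s = (y2 - y1) / (x2 - x1) = (10) / (12) mod 13 = 3
x3 = s^2 - x1 - x2 mod 13 = 3^2 - 11 - 10 = 1
y3 = s (x1 - x3) - y1 mod 13 = 3 * (11 - 1) - 10 = 7

P + Q = (1, 7)


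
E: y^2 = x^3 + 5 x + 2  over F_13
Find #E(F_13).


For each x in F_13, count y with y^2 = x^3 + 5 x + 2 mod 13:
  x = 5: RHS = 9, y in [3, 10]  -> 2 point(s)
  x = 6: RHS = 1, y in [1, 12]  -> 2 point(s)
  x = 7: RHS = 3, y in [4, 9]  -> 2 point(s)
  x = 9: RHS = 9, y in [3, 10]  -> 2 point(s)
  x = 10: RHS = 12, y in [5, 8]  -> 2 point(s)
  x = 11: RHS = 10, y in [6, 7]  -> 2 point(s)
  x = 12: RHS = 9, y in [3, 10]  -> 2 point(s)
Affine points: 14. Add the point at infinity: total = 15.

#E(F_13) = 15


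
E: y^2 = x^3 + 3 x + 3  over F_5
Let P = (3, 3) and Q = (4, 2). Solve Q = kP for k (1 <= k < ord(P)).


Enumerate multiples of P until we hit Q = (4, 2):
  1P = (3, 3)
  2P = (4, 2)
Match found at i = 2.

k = 2


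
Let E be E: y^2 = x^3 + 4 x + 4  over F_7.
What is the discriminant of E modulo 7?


4 a^3 + 27 b^2 = 4*4^3 + 27*4^2 = 256 + 432 = 688
Delta = -16 * (688) = -11008
Delta mod 7 = 3

Delta = 3 (mod 7)


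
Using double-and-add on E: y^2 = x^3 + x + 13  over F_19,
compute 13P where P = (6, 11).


k = 13 = 1101_2 (binary, LSB first: 1011)
Double-and-add from P = (6, 11):
  bit 0 = 1: acc = O + (6, 11) = (6, 11)
  bit 1 = 0: acc unchanged = (6, 11)
  bit 2 = 1: acc = (6, 11) + (10, 4) = (12, 9)
  bit 3 = 1: acc = (12, 9) + (3, 10) = (8, 18)

13P = (8, 18)


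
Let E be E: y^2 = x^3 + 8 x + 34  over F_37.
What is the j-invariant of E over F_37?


Delta = -16(4 a^3 + 27 b^2) mod 37 = 11
-1728 * (4 a)^3 = -1728 * (4*8)^3 mod 37 = 31
j = 31 * 11^(-1) mod 37 = 23

j = 23 (mod 37)


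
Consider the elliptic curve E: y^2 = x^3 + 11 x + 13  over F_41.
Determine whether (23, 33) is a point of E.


Check whether y^2 = x^3 + 11 x + 13 (mod 41) for (x, y) = (23, 33).
LHS: y^2 = 33^2 mod 41 = 23
RHS: x^3 + 11 x + 13 = 23^3 + 11*23 + 13 mod 41 = 10
LHS != RHS

No, not on the curve


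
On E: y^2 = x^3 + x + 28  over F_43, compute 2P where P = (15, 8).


Doubling: s = (3 x1^2 + a) / (2 y1)
s = (3*15^2 + 1) / (2*8) mod 43 = 10
x3 = s^2 - 2 x1 mod 43 = 10^2 - 2*15 = 27
y3 = s (x1 - x3) - y1 mod 43 = 10 * (15 - 27) - 8 = 1

2P = (27, 1)


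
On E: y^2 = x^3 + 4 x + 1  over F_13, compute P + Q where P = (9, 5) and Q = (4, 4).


P != Q, so use the chord formula.
s = (y2 - y1) / (x2 - x1) = (12) / (8) mod 13 = 8
x3 = s^2 - x1 - x2 mod 13 = 8^2 - 9 - 4 = 12
y3 = s (x1 - x3) - y1 mod 13 = 8 * (9 - 12) - 5 = 10

P + Q = (12, 10)


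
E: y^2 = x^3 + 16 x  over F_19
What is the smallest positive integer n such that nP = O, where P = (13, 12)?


Compute successive multiples of P until we hit O:
  1P = (13, 12)
  2P = (16, 1)
  3P = (14, 17)
  4P = (17, 6)
  5P = (15, 10)
  6P = (11, 5)
  7P = (12, 1)
  8P = (1, 6)
  ... (continuing to 20P)
  20P = O

ord(P) = 20


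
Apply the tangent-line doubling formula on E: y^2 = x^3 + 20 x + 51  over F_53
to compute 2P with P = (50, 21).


Doubling: s = (3 x1^2 + a) / (2 y1)
s = (3*50^2 + 20) / (2*21) mod 53 = 15
x3 = s^2 - 2 x1 mod 53 = 15^2 - 2*50 = 19
y3 = s (x1 - x3) - y1 mod 53 = 15 * (50 - 19) - 21 = 20

2P = (19, 20)


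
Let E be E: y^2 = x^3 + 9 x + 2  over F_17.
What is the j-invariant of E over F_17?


Delta = -16(4 a^3 + 27 b^2) mod 17 = 15
-1728 * (4 a)^3 = -1728 * (4*9)^3 mod 17 = 14
j = 14 * 15^(-1) mod 17 = 10

j = 10 (mod 17)


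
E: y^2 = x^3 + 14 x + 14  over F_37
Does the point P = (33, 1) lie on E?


Check whether y^2 = x^3 + 14 x + 14 (mod 37) for (x, y) = (33, 1).
LHS: y^2 = 1^2 mod 37 = 1
RHS: x^3 + 14 x + 14 = 33^3 + 14*33 + 14 mod 37 = 5
LHS != RHS

No, not on the curve


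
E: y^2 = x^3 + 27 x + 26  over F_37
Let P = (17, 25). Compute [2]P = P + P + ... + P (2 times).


k = 2 = 10_2 (binary, LSB first: 01)
Double-and-add from P = (17, 25):
  bit 0 = 0: acc unchanged = O
  bit 1 = 1: acc = O + (10, 1) = (10, 1)

2P = (10, 1)


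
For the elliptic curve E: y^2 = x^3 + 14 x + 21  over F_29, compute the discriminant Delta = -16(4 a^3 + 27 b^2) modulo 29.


4 a^3 + 27 b^2 = 4*14^3 + 27*21^2 = 10976 + 11907 = 22883
Delta = -16 * (22883) = -366128
Delta mod 29 = 26

Delta = 26 (mod 29)


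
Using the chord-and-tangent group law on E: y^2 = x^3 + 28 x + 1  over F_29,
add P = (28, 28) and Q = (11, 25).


P != Q, so use the chord formula.
s = (y2 - y1) / (x2 - x1) = (26) / (12) mod 29 = 7
x3 = s^2 - x1 - x2 mod 29 = 7^2 - 28 - 11 = 10
y3 = s (x1 - x3) - y1 mod 29 = 7 * (28 - 10) - 28 = 11

P + Q = (10, 11)


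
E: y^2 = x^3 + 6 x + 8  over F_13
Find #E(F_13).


For each x in F_13, count y with y^2 = x^3 + 6 x + 8 mod 13:
  x = 3: RHS = 1, y in [1, 12]  -> 2 point(s)
  x = 6: RHS = 0, y in [0]  -> 1 point(s)
  x = 7: RHS = 3, y in [4, 9]  -> 2 point(s)
  x = 8: RHS = 9, y in [3, 10]  -> 2 point(s)
  x = 11: RHS = 1, y in [1, 12]  -> 2 point(s)
  x = 12: RHS = 1, y in [1, 12]  -> 2 point(s)
Affine points: 11. Add the point at infinity: total = 12.

#E(F_13) = 12


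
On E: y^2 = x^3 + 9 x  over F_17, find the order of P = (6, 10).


Compute successive multiples of P until we hit O:
  1P = (6, 10)
  2P = (13, 6)
  3P = (7, 10)
  4P = (4, 7)
  5P = (5, 0)
  6P = (4, 10)
  7P = (7, 7)
  8P = (13, 11)
  ... (continuing to 10P)
  10P = O

ord(P) = 10


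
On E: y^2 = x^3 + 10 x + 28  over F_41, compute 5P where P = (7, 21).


k = 5 = 101_2 (binary, LSB first: 101)
Double-and-add from P = (7, 21):
  bit 0 = 1: acc = O + (7, 21) = (7, 21)
  bit 1 = 0: acc unchanged = (7, 21)
  bit 2 = 1: acc = (7, 21) + (14, 1) = (29, 36)

5P = (29, 36)


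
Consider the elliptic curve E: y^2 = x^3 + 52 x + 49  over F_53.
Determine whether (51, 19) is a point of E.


Check whether y^2 = x^3 + 52 x + 49 (mod 53) for (x, y) = (51, 19).
LHS: y^2 = 19^2 mod 53 = 43
RHS: x^3 + 52 x + 49 = 51^3 + 52*51 + 49 mod 53 = 43
LHS = RHS

Yes, on the curve


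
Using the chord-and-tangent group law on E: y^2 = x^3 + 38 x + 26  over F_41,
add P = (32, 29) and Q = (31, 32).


P != Q, so use the chord formula.
s = (y2 - y1) / (x2 - x1) = (3) / (40) mod 41 = 38
x3 = s^2 - x1 - x2 mod 41 = 38^2 - 32 - 31 = 28
y3 = s (x1 - x3) - y1 mod 41 = 38 * (32 - 28) - 29 = 0

P + Q = (28, 0)


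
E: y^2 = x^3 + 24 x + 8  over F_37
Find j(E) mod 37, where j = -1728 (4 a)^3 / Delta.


Delta = -16(4 a^3 + 27 b^2) mod 37 = 36
-1728 * (4 a)^3 = -1728 * (4*24)^3 mod 37 = 23
j = 23 * 36^(-1) mod 37 = 14

j = 14 (mod 37)


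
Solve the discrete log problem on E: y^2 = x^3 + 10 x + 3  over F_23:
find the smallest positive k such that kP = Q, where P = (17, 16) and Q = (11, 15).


Enumerate multiples of P until we hit Q = (11, 15):
  1P = (17, 16)
  2P = (7, 18)
  3P = (11, 15)
Match found at i = 3.

k = 3


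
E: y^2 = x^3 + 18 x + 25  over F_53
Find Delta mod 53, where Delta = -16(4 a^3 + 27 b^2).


4 a^3 + 27 b^2 = 4*18^3 + 27*25^2 = 23328 + 16875 = 40203
Delta = -16 * (40203) = -643248
Delta mod 53 = 13

Delta = 13 (mod 53)


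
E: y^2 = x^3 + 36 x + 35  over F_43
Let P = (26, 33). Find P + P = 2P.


Doubling: s = (3 x1^2 + a) / (2 y1)
s = (3*26^2 + 36) / (2*33) mod 43 = 0
x3 = s^2 - 2 x1 mod 43 = 0^2 - 2*26 = 34
y3 = s (x1 - x3) - y1 mod 43 = 0 * (26 - 34) - 33 = 10

2P = (34, 10)


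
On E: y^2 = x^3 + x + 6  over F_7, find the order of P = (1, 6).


Compute successive multiples of P until we hit O:
  1P = (1, 6)
  2P = (2, 3)
  3P = (6, 2)
  4P = (4, 2)
  5P = (3, 6)
  6P = (3, 1)
  7P = (4, 5)
  8P = (6, 5)
  ... (continuing to 11P)
  11P = O

ord(P) = 11


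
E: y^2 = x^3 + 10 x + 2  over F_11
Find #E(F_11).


For each x in F_11, count y with y^2 = x^3 + 10 x + 2 mod 11:
  x = 3: RHS = 4, y in [2, 9]  -> 2 point(s)
  x = 5: RHS = 1, y in [1, 10]  -> 2 point(s)
  x = 6: RHS = 3, y in [5, 6]  -> 2 point(s)
  x = 8: RHS = 0, y in [0]  -> 1 point(s)
Affine points: 7. Add the point at infinity: total = 8.

#E(F_11) = 8


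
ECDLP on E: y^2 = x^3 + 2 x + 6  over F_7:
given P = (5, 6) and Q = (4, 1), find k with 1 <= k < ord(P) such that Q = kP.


Enumerate multiples of P until we hit Q = (4, 1):
  1P = (5, 6)
  2P = (4, 1)
Match found at i = 2.

k = 2


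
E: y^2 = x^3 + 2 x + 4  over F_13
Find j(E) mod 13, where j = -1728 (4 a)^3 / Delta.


Delta = -16(4 a^3 + 27 b^2) mod 13 = 12
-1728 * (4 a)^3 = -1728 * (4*2)^3 mod 13 = 5
j = 5 * 12^(-1) mod 13 = 8

j = 8 (mod 13)


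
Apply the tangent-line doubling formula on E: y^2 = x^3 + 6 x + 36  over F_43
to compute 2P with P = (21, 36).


Doubling: s = (3 x1^2 + a) / (2 y1)
s = (3*21^2 + 6) / (2*36) mod 43 = 31
x3 = s^2 - 2 x1 mod 43 = 31^2 - 2*21 = 16
y3 = s (x1 - x3) - y1 mod 43 = 31 * (21 - 16) - 36 = 33

2P = (16, 33)


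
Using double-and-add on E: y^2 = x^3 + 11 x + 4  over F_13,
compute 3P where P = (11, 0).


k = 3 = 11_2 (binary, LSB first: 11)
Double-and-add from P = (11, 0):
  bit 0 = 1: acc = O + (11, 0) = (11, 0)
  bit 1 = 1: acc = (11, 0) + O = (11, 0)

3P = (11, 0)


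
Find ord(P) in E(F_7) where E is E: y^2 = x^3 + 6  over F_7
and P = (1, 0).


Compute successive multiples of P until we hit O:
  1P = (1, 0)
  2P = O

ord(P) = 2


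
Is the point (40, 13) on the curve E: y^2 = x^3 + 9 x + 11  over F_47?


Check whether y^2 = x^3 + 9 x + 11 (mod 47) for (x, y) = (40, 13).
LHS: y^2 = 13^2 mod 47 = 28
RHS: x^3 + 9 x + 11 = 40^3 + 9*40 + 11 mod 47 = 28
LHS = RHS

Yes, on the curve


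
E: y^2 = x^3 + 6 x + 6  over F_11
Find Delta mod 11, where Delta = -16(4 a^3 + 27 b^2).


4 a^3 + 27 b^2 = 4*6^3 + 27*6^2 = 864 + 972 = 1836
Delta = -16 * (1836) = -29376
Delta mod 11 = 5

Delta = 5 (mod 11)


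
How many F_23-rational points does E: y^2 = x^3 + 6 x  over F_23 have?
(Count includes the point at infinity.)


For each x in F_23, count y with y^2 = x^3 + 6 x + 0 mod 23:
  x = 0: RHS = 0, y in [0]  -> 1 point(s)
  x = 8: RHS = 8, y in [10, 13]  -> 2 point(s)
  x = 9: RHS = 1, y in [1, 22]  -> 2 point(s)
  x = 10: RHS = 2, y in [5, 18]  -> 2 point(s)
  x = 12: RHS = 6, y in [11, 12]  -> 2 point(s)
  x = 16: RHS = 6, y in [11, 12]  -> 2 point(s)
  x = 17: RHS = 1, y in [1, 22]  -> 2 point(s)
  x = 18: RHS = 6, y in [11, 12]  -> 2 point(s)
  x = 19: RHS = 4, y in [2, 21]  -> 2 point(s)
  x = 20: RHS = 1, y in [1, 22]  -> 2 point(s)
  x = 21: RHS = 3, y in [7, 16]  -> 2 point(s)
  x = 22: RHS = 16, y in [4, 19]  -> 2 point(s)
Affine points: 23. Add the point at infinity: total = 24.

#E(F_23) = 24


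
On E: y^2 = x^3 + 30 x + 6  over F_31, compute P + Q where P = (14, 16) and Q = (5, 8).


P != Q, so use the chord formula.
s = (y2 - y1) / (x2 - x1) = (23) / (22) mod 31 = 25
x3 = s^2 - x1 - x2 mod 31 = 25^2 - 14 - 5 = 17
y3 = s (x1 - x3) - y1 mod 31 = 25 * (14 - 17) - 16 = 2

P + Q = (17, 2)


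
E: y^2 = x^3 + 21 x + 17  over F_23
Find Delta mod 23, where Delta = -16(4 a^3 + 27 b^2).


4 a^3 + 27 b^2 = 4*21^3 + 27*17^2 = 37044 + 7803 = 44847
Delta = -16 * (44847) = -717552
Delta mod 23 = 2

Delta = 2 (mod 23)


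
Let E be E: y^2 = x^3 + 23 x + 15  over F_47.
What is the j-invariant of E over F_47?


Delta = -16(4 a^3 + 27 b^2) mod 47 = 4
-1728 * (4 a)^3 = -1728 * (4*23)^3 mod 47 = 6
j = 6 * 4^(-1) mod 47 = 25

j = 25 (mod 47)


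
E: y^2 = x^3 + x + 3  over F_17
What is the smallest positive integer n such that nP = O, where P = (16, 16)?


Compute successive multiples of P until we hit O:
  1P = (16, 16)
  2P = (6, 15)
  3P = (3, 4)
  4P = (7, 8)
  5P = (12, 14)
  6P = (2, 8)
  7P = (8, 8)
  8P = (11, 6)
  ... (continuing to 17P)
  17P = O

ord(P) = 17


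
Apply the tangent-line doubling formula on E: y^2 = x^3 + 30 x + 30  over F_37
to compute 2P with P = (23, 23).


Doubling: s = (3 x1^2 + a) / (2 y1)
s = (3*23^2 + 30) / (2*23) mod 37 = 7
x3 = s^2 - 2 x1 mod 37 = 7^2 - 2*23 = 3
y3 = s (x1 - x3) - y1 mod 37 = 7 * (23 - 3) - 23 = 6

2P = (3, 6)


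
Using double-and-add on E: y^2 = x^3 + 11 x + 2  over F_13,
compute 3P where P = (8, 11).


k = 3 = 11_2 (binary, LSB first: 11)
Double-and-add from P = (8, 11):
  bit 0 = 1: acc = O + (8, 11) = (8, 11)
  bit 1 = 1: acc = (8, 11) + (1, 1) = (1, 12)

3P = (1, 12)


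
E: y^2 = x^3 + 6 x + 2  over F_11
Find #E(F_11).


For each x in F_11, count y with y^2 = x^3 + 6 x + 2 mod 11:
  x = 1: RHS = 9, y in [3, 8]  -> 2 point(s)
  x = 2: RHS = 0, y in [0]  -> 1 point(s)
  x = 3: RHS = 3, y in [5, 6]  -> 2 point(s)
  x = 5: RHS = 3, y in [5, 6]  -> 2 point(s)
  x = 6: RHS = 1, y in [1, 10]  -> 2 point(s)
  x = 8: RHS = 1, y in [1, 10]  -> 2 point(s)
  x = 9: RHS = 4, y in [2, 9]  -> 2 point(s)
Affine points: 13. Add the point at infinity: total = 14.

#E(F_11) = 14


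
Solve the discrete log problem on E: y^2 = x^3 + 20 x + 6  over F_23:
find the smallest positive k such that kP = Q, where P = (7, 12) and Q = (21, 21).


Enumerate multiples of P until we hit Q = (21, 21):
  1P = (7, 12)
  2P = (22, 13)
  3P = (3, 22)
  4P = (2, 10)
  5P = (16, 12)
  6P = (0, 11)
  7P = (1, 2)
  8P = (5, 22)
  9P = (13, 18)
  10P = (4, 14)
  11P = (15, 1)
  12P = (9, 8)
  13P = (11, 19)
  14P = (21, 21)
Match found at i = 14.

k = 14


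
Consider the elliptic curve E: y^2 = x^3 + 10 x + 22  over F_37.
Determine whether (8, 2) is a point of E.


Check whether y^2 = x^3 + 10 x + 22 (mod 37) for (x, y) = (8, 2).
LHS: y^2 = 2^2 mod 37 = 4
RHS: x^3 + 10 x + 22 = 8^3 + 10*8 + 22 mod 37 = 22
LHS != RHS

No, not on the curve


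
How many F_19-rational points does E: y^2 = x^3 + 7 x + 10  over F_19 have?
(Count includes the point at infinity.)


For each x in F_19, count y with y^2 = x^3 + 7 x + 10 mod 19:
  x = 3: RHS = 1, y in [1, 18]  -> 2 point(s)
  x = 4: RHS = 7, y in [8, 11]  -> 2 point(s)
  x = 9: RHS = 4, y in [2, 17]  -> 2 point(s)
  x = 10: RHS = 16, y in [4, 15]  -> 2 point(s)
  x = 12: RHS = 17, y in [6, 13]  -> 2 point(s)
  x = 16: RHS = 0, y in [0]  -> 1 point(s)
  x = 17: RHS = 7, y in [8, 11]  -> 2 point(s)
Affine points: 13. Add the point at infinity: total = 14.

#E(F_19) = 14


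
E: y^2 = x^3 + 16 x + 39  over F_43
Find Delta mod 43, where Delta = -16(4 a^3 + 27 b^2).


4 a^3 + 27 b^2 = 4*16^3 + 27*39^2 = 16384 + 41067 = 57451
Delta = -16 * (57451) = -919216
Delta mod 43 = 38

Delta = 38 (mod 43)


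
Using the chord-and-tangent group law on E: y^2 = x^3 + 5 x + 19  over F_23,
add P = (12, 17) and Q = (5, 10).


P != Q, so use the chord formula.
s = (y2 - y1) / (x2 - x1) = (16) / (16) mod 23 = 1
x3 = s^2 - x1 - x2 mod 23 = 1^2 - 12 - 5 = 7
y3 = s (x1 - x3) - y1 mod 23 = 1 * (12 - 7) - 17 = 11

P + Q = (7, 11)


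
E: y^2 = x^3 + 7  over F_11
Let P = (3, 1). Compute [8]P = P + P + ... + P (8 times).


k = 8 = 1000_2 (binary, LSB first: 0001)
Double-and-add from P = (3, 1):
  bit 0 = 0: acc unchanged = O
  bit 1 = 0: acc unchanged = O
  bit 2 = 0: acc unchanged = O
  bit 3 = 1: acc = O + (3, 10) = (3, 10)

8P = (3, 10)


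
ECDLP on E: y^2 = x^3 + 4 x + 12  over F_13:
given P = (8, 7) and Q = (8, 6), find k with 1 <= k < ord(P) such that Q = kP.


Enumerate multiples of P until we hit Q = (8, 6):
  1P = (8, 7)
  2P = (11, 3)
  3P = (3, 8)
  4P = (1, 2)
  5P = (0, 8)
  6P = (4, 12)
  7P = (5, 12)
  8P = (10, 5)
  9P = (9, 7)
  10P = (9, 6)
  11P = (10, 8)
  12P = (5, 1)
  13P = (4, 1)
  14P = (0, 5)
  15P = (1, 11)
  16P = (3, 5)
  17P = (11, 10)
  18P = (8, 6)
Match found at i = 18.

k = 18


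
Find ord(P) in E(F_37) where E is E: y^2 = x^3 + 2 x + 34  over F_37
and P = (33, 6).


Compute successive multiples of P until we hit O:
  1P = (33, 6)
  2P = (12, 26)
  3P = (19, 30)
  4P = (34, 1)
  5P = (32, 26)
  6P = (2, 3)
  7P = (30, 11)
  8P = (22, 25)
  ... (continuing to 20P)
  20P = O

ord(P) = 20


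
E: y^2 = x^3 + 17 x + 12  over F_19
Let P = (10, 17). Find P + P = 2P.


Doubling: s = (3 x1^2 + a) / (2 y1)
s = (3*10^2 + 17) / (2*17) mod 19 = 11
x3 = s^2 - 2 x1 mod 19 = 11^2 - 2*10 = 6
y3 = s (x1 - x3) - y1 mod 19 = 11 * (10 - 6) - 17 = 8

2P = (6, 8)


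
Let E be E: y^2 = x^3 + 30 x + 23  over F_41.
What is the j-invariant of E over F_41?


Delta = -16(4 a^3 + 27 b^2) mod 41 = 33
-1728 * (4 a)^3 = -1728 * (4*30)^3 mod 41 = 39
j = 39 * 33^(-1) mod 41 = 31

j = 31 (mod 41)


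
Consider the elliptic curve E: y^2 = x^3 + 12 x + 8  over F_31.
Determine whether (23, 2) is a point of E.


Check whether y^2 = x^3 + 12 x + 8 (mod 31) for (x, y) = (23, 2).
LHS: y^2 = 2^2 mod 31 = 4
RHS: x^3 + 12 x + 8 = 23^3 + 12*23 + 8 mod 31 = 20
LHS != RHS

No, not on the curve


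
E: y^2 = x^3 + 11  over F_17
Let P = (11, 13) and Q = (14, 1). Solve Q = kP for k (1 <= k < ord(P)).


Enumerate multiples of P until we hit Q = (14, 1):
  1P = (11, 13)
  2P = (3, 15)
  3P = (2, 6)
  4P = (13, 10)
  5P = (8, 8)
  6P = (14, 16)
  7P = (10, 5)
  8P = (9, 3)
  9P = (5, 0)
  10P = (9, 14)
  11P = (10, 12)
  12P = (14, 1)
Match found at i = 12.

k = 12


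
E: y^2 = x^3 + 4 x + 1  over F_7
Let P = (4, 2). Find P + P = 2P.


Doubling: s = (3 x1^2 + a) / (2 y1)
s = (3*4^2 + 4) / (2*2) mod 7 = 6
x3 = s^2 - 2 x1 mod 7 = 6^2 - 2*4 = 0
y3 = s (x1 - x3) - y1 mod 7 = 6 * (4 - 0) - 2 = 1

2P = (0, 1)


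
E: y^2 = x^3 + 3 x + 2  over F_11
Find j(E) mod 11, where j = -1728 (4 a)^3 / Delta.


Delta = -16(4 a^3 + 27 b^2) mod 11 = 9
-1728 * (4 a)^3 = -1728 * (4*3)^3 mod 11 = 10
j = 10 * 9^(-1) mod 11 = 6

j = 6 (mod 11)


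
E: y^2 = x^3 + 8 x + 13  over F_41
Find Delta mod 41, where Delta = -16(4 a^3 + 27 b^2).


4 a^3 + 27 b^2 = 4*8^3 + 27*13^2 = 2048 + 4563 = 6611
Delta = -16 * (6611) = -105776
Delta mod 41 = 4

Delta = 4 (mod 41)


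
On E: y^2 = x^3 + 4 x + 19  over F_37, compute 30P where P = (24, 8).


k = 30 = 11110_2 (binary, LSB first: 01111)
Double-and-add from P = (24, 8):
  bit 0 = 0: acc unchanged = O
  bit 1 = 1: acc = O + (22, 5) = (22, 5)
  bit 2 = 1: acc = (22, 5) + (18, 15) = (31, 36)
  bit 3 = 1: acc = (31, 36) + (5, 33) = (13, 23)
  bit 4 = 1: acc = (13, 23) + (6, 0) = (22, 32)

30P = (22, 32)


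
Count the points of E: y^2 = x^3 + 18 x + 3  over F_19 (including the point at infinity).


For each x in F_19, count y with y^2 = x^3 + 18 x + 3 mod 19:
  x = 2: RHS = 9, y in [3, 16]  -> 2 point(s)
  x = 4: RHS = 6, y in [5, 14]  -> 2 point(s)
  x = 5: RHS = 9, y in [3, 16]  -> 2 point(s)
  x = 6: RHS = 4, y in [2, 17]  -> 2 point(s)
  x = 7: RHS = 16, y in [4, 15]  -> 2 point(s)
  x = 9: RHS = 1, y in [1, 18]  -> 2 point(s)
  x = 10: RHS = 5, y in [9, 10]  -> 2 point(s)
  x = 12: RHS = 9, y in [3, 16]  -> 2 point(s)
  x = 14: RHS = 16, y in [4, 15]  -> 2 point(s)
  x = 15: RHS = 0, y in [0]  -> 1 point(s)
  x = 16: RHS = 17, y in [6, 13]  -> 2 point(s)
  x = 17: RHS = 16, y in [4, 15]  -> 2 point(s)
Affine points: 23. Add the point at infinity: total = 24.

#E(F_19) = 24


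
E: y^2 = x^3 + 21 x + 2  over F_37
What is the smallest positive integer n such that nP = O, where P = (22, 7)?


Compute successive multiples of P until we hit O:
  1P = (22, 7)
  2P = (21, 11)
  3P = (10, 19)
  4P = (6, 14)
  5P = (5, 11)
  6P = (13, 17)
  7P = (11, 26)
  8P = (29, 32)
  ... (continuing to 35P)
  35P = O

ord(P) = 35


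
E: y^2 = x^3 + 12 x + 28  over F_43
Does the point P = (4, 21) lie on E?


Check whether y^2 = x^3 + 12 x + 28 (mod 43) for (x, y) = (4, 21).
LHS: y^2 = 21^2 mod 43 = 11
RHS: x^3 + 12 x + 28 = 4^3 + 12*4 + 28 mod 43 = 11
LHS = RHS

Yes, on the curve


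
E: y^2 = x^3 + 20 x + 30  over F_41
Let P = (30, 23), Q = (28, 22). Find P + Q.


P != Q, so use the chord formula.
s = (y2 - y1) / (x2 - x1) = (40) / (39) mod 41 = 21
x3 = s^2 - x1 - x2 mod 41 = 21^2 - 30 - 28 = 14
y3 = s (x1 - x3) - y1 mod 41 = 21 * (30 - 14) - 23 = 26

P + Q = (14, 26)


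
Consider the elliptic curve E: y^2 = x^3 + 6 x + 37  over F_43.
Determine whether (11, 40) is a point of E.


Check whether y^2 = x^3 + 6 x + 37 (mod 43) for (x, y) = (11, 40).
LHS: y^2 = 40^2 mod 43 = 9
RHS: x^3 + 6 x + 37 = 11^3 + 6*11 + 37 mod 43 = 15
LHS != RHS

No, not on the curve


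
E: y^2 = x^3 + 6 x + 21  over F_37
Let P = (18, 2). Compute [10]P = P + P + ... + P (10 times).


k = 10 = 1010_2 (binary, LSB first: 0101)
Double-and-add from P = (18, 2):
  bit 0 = 0: acc unchanged = O
  bit 1 = 1: acc = O + (17, 2) = (17, 2)
  bit 2 = 0: acc unchanged = (17, 2)
  bit 3 = 1: acc = (17, 2) + (25, 16) = (5, 19)

10P = (5, 19)


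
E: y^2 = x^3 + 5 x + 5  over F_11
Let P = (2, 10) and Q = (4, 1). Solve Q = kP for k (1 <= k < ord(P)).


Enumerate multiples of P until we hit Q = (4, 1):
  1P = (2, 10)
  2P = (5, 10)
  3P = (4, 1)
Match found at i = 3.

k = 3


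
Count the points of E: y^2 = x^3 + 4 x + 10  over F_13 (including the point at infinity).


For each x in F_13, count y with y^2 = x^3 + 4 x + 10 mod 13:
  x = 0: RHS = 10, y in [6, 7]  -> 2 point(s)
  x = 2: RHS = 0, y in [0]  -> 1 point(s)
  x = 3: RHS = 10, y in [6, 7]  -> 2 point(s)
  x = 4: RHS = 12, y in [5, 8]  -> 2 point(s)
  x = 5: RHS = 12, y in [5, 8]  -> 2 point(s)
  x = 6: RHS = 3, y in [4, 9]  -> 2 point(s)
  x = 7: RHS = 4, y in [2, 11]  -> 2 point(s)
  x = 10: RHS = 10, y in [6, 7]  -> 2 point(s)
Affine points: 15. Add the point at infinity: total = 16.

#E(F_13) = 16


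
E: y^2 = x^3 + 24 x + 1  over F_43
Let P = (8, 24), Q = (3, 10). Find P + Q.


P != Q, so use the chord formula.
s = (y2 - y1) / (x2 - x1) = (29) / (38) mod 43 = 20
x3 = s^2 - x1 - x2 mod 43 = 20^2 - 8 - 3 = 2
y3 = s (x1 - x3) - y1 mod 43 = 20 * (8 - 2) - 24 = 10

P + Q = (2, 10)


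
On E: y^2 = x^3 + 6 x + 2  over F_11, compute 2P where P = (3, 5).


Doubling: s = (3 x1^2 + a) / (2 y1)
s = (3*3^2 + 6) / (2*5) mod 11 = 0
x3 = s^2 - 2 x1 mod 11 = 0^2 - 2*3 = 5
y3 = s (x1 - x3) - y1 mod 11 = 0 * (3 - 5) - 5 = 6

2P = (5, 6)
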